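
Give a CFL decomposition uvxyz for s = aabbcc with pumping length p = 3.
u='aa', v='b', x='b', y='c', z='c'

For s = aabbcc with pumping length p = 3:

One valid decomposition:
- u = 'aa'
- v = 'b'
- x = 'b'
- y = 'c'
- z = 'c'

Verification:
- uvxyz = 'aa' + 'b' + 'b' + 'c' + 'c' = aabbcc ✓
- |vxy| = |'bbc'| = 3 ≤ 3 ✓
- |vy| = |'bc'| = 2 > 0 ✓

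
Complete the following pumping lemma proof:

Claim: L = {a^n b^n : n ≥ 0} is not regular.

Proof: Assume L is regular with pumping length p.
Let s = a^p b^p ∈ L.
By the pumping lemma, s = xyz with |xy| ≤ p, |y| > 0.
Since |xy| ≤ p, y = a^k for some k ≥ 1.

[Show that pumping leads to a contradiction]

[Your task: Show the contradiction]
Consider xy²z = a^(p+k) b^p.

Since k ≥ 1, we have p + k > p.
So xy²z has more a's than b's: (p+k) a's vs p b's.
This means xy²z ∉ L because a^n b^n requires equal counts.

This contradicts the pumping lemma which states xy²z ∈ L.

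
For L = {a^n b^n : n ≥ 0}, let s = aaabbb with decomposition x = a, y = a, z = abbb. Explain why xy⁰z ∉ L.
xy⁰z = aabbb ∉ L

Pumping with i = 0 replaces y = a by y⁰ = ε:
- Original: s = xyz = aaabbb; aaabbb = a^3 b^3 has equal counts (3 = 3), so it is in L
- Pumped: xy⁰z = a · ε · abbb = aabbb
- aabbb has 2 a's and 3 b's; 2 ≠ 3, so it is not in L

The pumping lemma would require xy⁰z ∈ L, so this decomposition yields a contradiction.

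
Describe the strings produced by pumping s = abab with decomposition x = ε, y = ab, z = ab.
{xy^i z : i ≥ 0} = {(ab)^(i+1) : i ≥ 0} = {ab, abab, ababab, ...}

With x = ε, y = ab, z = ab: Pumping 'ab' gives strings of alternating a's and b's.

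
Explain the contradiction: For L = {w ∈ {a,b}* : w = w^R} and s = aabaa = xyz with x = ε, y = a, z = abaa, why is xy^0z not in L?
xy⁰z = abaa ∉ L

Pumping with i = 0 replaces y = a by y⁰ = ε:
- Original: s = xyz = aabaa; aabaa reversed is aabaa, the same string, so it is a palindrome and is in L
- Pumped: xy⁰z = ε · ε · abaa = abaa
- abaa reversed is aaba ≠ abaa, so it is not a palindrome and is not in L

The pumping lemma would require xy⁰z ∈ L, so this decomposition yields a contradiction.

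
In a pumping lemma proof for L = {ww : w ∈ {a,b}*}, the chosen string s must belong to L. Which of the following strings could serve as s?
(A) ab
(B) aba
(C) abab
(C) abab

The pumping lemma is applied to a string s that lies in L, so first check membership of each option:
- (A) ab has length 2; its halves are a and b, which differ, so it is not in L ✗
- (B) aba has odd length 3, so it cannot be written as ww and is not in L ✗
- (C) abab splits into halves ab · ab, which are equal, so it is in L (w = ab) ✓

Only (C) abab is in L, so it is the only candidate that could play the role of s.
(In a complete proof one picks s in terms of the pumping length p so that |s| ≥ p is guaranteed; a fixed string like abab illustrates the shape of such an s.)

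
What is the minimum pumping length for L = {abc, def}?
p = 4

For a finite language L, the pumping lemma holds vacuously if p > max|s| for s ∈ L.

The longest string in L = {abc, def} has length 3.
If p = 4, then no string s ∈ L has |s| ≥ p, so the condition is vacuously true.

The minimum pumping length is p = 4.

Why no smaller p works: for any p ≤ 3, the longest string s ∈ L has |s| = 3 ≥ p, so it would
have to be pumpable; but pumping up (i = 2, 3, ...) produces ever longer strings, which cannot all lie in the
finite language L. So the pumping property fails for every p ≤ 3.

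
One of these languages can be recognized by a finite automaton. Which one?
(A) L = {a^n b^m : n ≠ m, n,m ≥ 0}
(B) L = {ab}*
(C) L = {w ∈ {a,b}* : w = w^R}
(B) {ab}*

(B) L = {ab}* is regular.

This can be recognized by a finite automaton (DFA/NFA).
Regular expressions like {ab}* define regular languages.

The other choices are not regular:
- {w ∈ {a,b}* : w = w^R}: After pumping, the string is no longer symmetric
- {a^n b^m : n ≠ m, n,m ≥ 0}: After pumping a's, we can make n = m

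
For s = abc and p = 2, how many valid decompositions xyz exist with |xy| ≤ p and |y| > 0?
3

For s = 'abc' with pumping length p = 2:

Constraints: |xy| ≤ 2, |y| > 0

Valid decompositions (|xy| ≤ p, |y| ≥ 1):
  • x='', y='a', z='bc'
  • x='a', y='b', z='c'
  • x='', y='ab', z='c'

Total count: 3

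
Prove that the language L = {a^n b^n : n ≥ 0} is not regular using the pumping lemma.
Assume for contradiction that L is regular, and let p ≥ 1 be the pumping length given by the pumping lemma.
Choose s = a^p b^p. Then s ∈ L and |s| = 2p ≥ p.
By the pumping lemma, s = xyz for some x, y, z with |xy| ≤ p, |y| ≥ 1, and xy^i z ∈ L for every i ≥ 0.
Since |xy| ≤ p and the first p symbols of s are all a's, we must have y = a^k for some k with 1 ≤ k ≤ p.

Take i = 0: xy⁰z = a^(p − k) b^p.
This string has p − k a's but p b's, and p − k < p because k ≥ 1. So xy⁰z ∉ L.

This contradicts the pumping lemma, which requires xy^i z ∈ L for all i ≥ 0.
Hence L = {a^n b^n : n ≥ 0} is not regular. ∎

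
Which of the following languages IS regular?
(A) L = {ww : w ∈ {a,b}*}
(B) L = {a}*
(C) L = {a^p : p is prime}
(B) {a}*

(B) L = {a}* is regular.

This can be recognized by a finite automaton (DFA/NFA).
Regular expressions like {a}* define regular languages.

The other choices are not regular:
- {a^p : p is prime}: After pumping, the length becomes composite
- {ww : w ∈ {a,b}*}: After pumping, the two halves no longer match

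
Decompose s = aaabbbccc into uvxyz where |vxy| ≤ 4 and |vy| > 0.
u='aa', v='a', x='bb', y='b', z='ccc'

For s = aaabbbccc with pumping length p = 4:

One valid decomposition:
- u = 'aa'
- v = 'a'
- x = 'bb'
- y = 'b'
- z = 'ccc'

Verification:
- uvxyz = 'aa' + 'a' + 'bb' + 'b' + 'ccc' = aaabbbccc ✓
- |vxy| = |'abbb'| = 4 ≤ 4 ✓
- |vy| = |'ab'| = 2 > 0 ✓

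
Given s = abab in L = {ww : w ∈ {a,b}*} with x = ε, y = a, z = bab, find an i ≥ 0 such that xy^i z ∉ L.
i = 2

xy²z = ε · aa · bab = aabab; aabab has odd length 5, so it cannot be written as ww and is not in L.
(Other choices also work, e.g. i = 0, 3; only i = 1 is guaranteed to stay in L since xy¹z = s.)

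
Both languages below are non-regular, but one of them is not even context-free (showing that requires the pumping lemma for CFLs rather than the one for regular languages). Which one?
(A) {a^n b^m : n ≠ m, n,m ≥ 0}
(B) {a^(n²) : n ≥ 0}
(B) {a^(n²) : n ≥ 0}

(B) {a^(n²) : n ≥ 0} requires the CFL pumping lemma.

- {a^n b^m : n ≠ m, n,m ≥ 0} is context-free (but not regular)
  • Can be shown non-regular with the regular pumping lemma
  • After pumping a's, we can make n = m

- {a^(n²) : n ≥ 0} is NOT context-free
  • Requires the CFL pumping lemma to prove
  • Gaps between squares grow unboundedly

The CFL pumping lemma is "stronger" in that it can prove non-membership
in the larger class of context-free languages.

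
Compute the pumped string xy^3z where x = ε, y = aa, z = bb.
aaaaaabb

Given x = '', y = 'aa', z = 'bb' and i = 3:

xy^3z = x + y·y·...·y (3 times) + z
       = '' + 'aa'^3 + 'bb'
       = '' + 'aaaaaa' + 'bb'
       = 'aaaaaabb'

The pumped string is 'aaaaaabb' with length 8.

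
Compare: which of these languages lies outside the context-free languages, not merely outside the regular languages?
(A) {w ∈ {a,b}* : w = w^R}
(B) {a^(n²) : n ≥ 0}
(B) {a^(n²) : n ≥ 0}

(B) {a^(n²) : n ≥ 0} requires the CFL pumping lemma.

- {w ∈ {a,b}* : w = w^R} is context-free (but not regular)
  • Can be shown non-regular with the regular pumping lemma
  • After pumping, the string is no longer symmetric

- {a^(n²) : n ≥ 0} is NOT context-free
  • Requires the CFL pumping lemma to prove
  • Gaps between squares grow unboundedly

The CFL pumping lemma is "stronger" in that it can prove non-membership
in the larger class of context-free languages.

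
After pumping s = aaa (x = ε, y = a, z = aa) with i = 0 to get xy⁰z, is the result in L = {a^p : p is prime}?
Yes

xy⁰z = ε · ε · aa = aa.
aa has length 2, which is prime, so it is in L.
(A single pumped string landing in L is not a contradiction by itself; a non-regularity proof needs some i for which xy^i z ∉ L, for every admissible decomposition.)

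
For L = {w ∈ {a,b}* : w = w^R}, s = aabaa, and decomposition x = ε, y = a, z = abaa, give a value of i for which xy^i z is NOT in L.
i = 2

xy²z = ε · aa · abaa = aaabaa; aaabaa reversed is aabaaa ≠ aaabaa, so it is not a palindrome and is not in L.
(Other choices also work, e.g. i = 0, 3; only i = 1 is guaranteed to stay in L since xy¹z = s.)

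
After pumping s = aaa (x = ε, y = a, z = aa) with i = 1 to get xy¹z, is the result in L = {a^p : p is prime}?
Yes

xy¹z = ε · a · aa = aaa.
aaa has length 3, which is prime, so it is in L.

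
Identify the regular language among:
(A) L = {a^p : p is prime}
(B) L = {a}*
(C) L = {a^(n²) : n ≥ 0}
(B) {a}*

(B) L = {a}* is regular.

This can be recognized by a finite automaton (DFA/NFA).
Regular expressions like {a}* define regular languages.

The other choices are not regular:
- {a^(n²) : n ≥ 0}: After pumping, length is no longer a perfect square
- {a^p : p is prime}: After pumping, the length becomes composite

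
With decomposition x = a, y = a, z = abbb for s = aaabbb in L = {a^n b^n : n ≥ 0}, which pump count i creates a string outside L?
i = 3

xy³z = a · aaa · abbb = aaaaabbb; aaaaabbb has 5 a's and 3 b's; 5 ≠ 3, so it is not in L.
(Other choices also work, e.g. i = 0, 2; only i = 1 is guaranteed to stay in L since xy¹z = s.)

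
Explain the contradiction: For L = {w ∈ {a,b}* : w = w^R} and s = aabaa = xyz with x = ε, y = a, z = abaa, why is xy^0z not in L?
xy⁰z = abaa ∉ L

Pumping with i = 0 replaces y = a by y⁰ = ε:
- Original: s = xyz = aabaa; aabaa reversed is aabaa, the same string, so it is a palindrome and is in L
- Pumped: xy⁰z = ε · ε · abaa = abaa
- abaa reversed is aaba ≠ abaa, so it is not a palindrome and is not in L

The pumping lemma would require xy⁰z ∈ L, so this decomposition yields a contradiction.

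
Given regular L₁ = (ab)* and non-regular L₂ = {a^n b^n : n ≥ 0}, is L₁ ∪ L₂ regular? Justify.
No — L₁ ∪ L₂ is not regular.

Let U = (ab)* ∪ {a^n b^n}. If U were regular, then U ∩ aa*bb* would be regular (closure under intersection with a regular language). But (ab)* ∩ aa*bb* = {ab} and {a^n b^n} ∩ aa*bb* = {a^n b^n : n ≥ 1}, so U ∩ aa*bb* = {a^n b^n : n ≥ 1}, which is not regular. Hence U is not regular.

Note that the bare facts "L₁ regular, L₂ non-regular" do not settle the question by themselves: the closure of regular languages under ∪, ∩, complement and difference applies only when BOTH operands are regular. With a non-regular operand the result can come out regular or non-regular depending on the specific languages, so one has to work out L₁ ∪ L₂ for this particular pair, as above.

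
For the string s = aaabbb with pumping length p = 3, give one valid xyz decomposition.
x = 'a', y = 'aa', z = 'bbb'

For s = aaabbb and p = 3, one valid decomposition is:
- x = 'a' (length 1)
- y = 'aa' (length 2)
- z = 'bbb' (length 3)

Verification:
- xyz = 'a' + 'aa' + 'bbb' = aaabbb ✓
- |xy| = 3 ≤ 3 ✓
- |y| = 2 > 0 ✓

All pumping lemma constraints are satisfied.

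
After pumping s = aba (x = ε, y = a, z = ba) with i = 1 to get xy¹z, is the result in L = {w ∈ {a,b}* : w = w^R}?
Yes

xy¹z = ε · a · ba = aba.
aba reversed is aba, the same string, so it is a palindrome and is in L.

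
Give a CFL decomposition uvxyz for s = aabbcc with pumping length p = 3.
u='aa', v='b', x='b', y='c', z='c'

For s = aabbcc with pumping length p = 3:

One valid decomposition:
- u = 'aa'
- v = 'b'
- x = 'b'
- y = 'c'
- z = 'c'

Verification:
- uvxyz = 'aa' + 'b' + 'b' + 'c' + 'c' = aabbcc ✓
- |vxy| = |'bbc'| = 3 ≤ 3 ✓
- |vy| = |'bc'| = 2 > 0 ✓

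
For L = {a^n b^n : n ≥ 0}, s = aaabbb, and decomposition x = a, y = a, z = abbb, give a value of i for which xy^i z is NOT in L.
i = 3

xy³z = a · aaa · abbb = aaaaabbb; aaaaabbb has 5 a's and 3 b's; 5 ≠ 3, so it is not in L.
(Other choices also work, e.g. i = 0, 2; only i = 1 is guaranteed to stay in L since xy¹z = s.)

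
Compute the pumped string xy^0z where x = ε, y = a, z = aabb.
aabb

Given x = '', y = 'a', z = 'aabb' and i = 0:

xy^0z = x + y·y·...·y (0 times) + z
       = '' + 'a'^0 + 'aabb'
       = '' + '' + 'aabb'
       = 'aabb'

The pumped string is 'aabb' with length 4.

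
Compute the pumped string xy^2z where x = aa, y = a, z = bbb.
aaaabbb

Given x = 'aa', y = 'a', z = 'bbb' and i = 2:

xy^2z = x + y·y·...·y (2 times) + z
       = 'aa' + 'a'^2 + 'bbb'
       = 'aa' + 'aa' + 'bbb'
       = 'aaaabbb'

The pumped string is 'aaaabbb' with length 7.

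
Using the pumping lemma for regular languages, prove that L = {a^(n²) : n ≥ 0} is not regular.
Assume for contradiction that L is regular, and let p ≥ 1 be the pumping length given by the pumping lemma.
Choose s = a^(p²). Then s ∈ L and |s| = p² ≥ p.
By the pumping lemma, s = xyz for some x, y, z with |xy| ≤ p, |y| ≥ 1, and xy^i z ∈ L for every i ≥ 0.
Here y = a^k for some k with 1 ≤ k ≤ |xy| ≤ p.

Take i = 2: |xy²z| = p² + k.
Now p² < p² + k ≤ p² + p < p² + 2p + 1 = (p + 1)².
So |xy²z| lies strictly between the consecutive squares p² and (p + 1)², hence is not a perfect square, and xy²z ∉ L.

This contradicts the pumping lemma, which requires xy^i z ∈ L for all i ≥ 0.
Hence L = {a^(n²) : n ≥ 0} is not regular. ∎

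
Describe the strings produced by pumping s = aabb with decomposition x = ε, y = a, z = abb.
{xy^i z : i ≥ 0} = {a^(i+1) b^2 : i ≥ 0} = {abb, aabb, aaabb, ...}

With x = ε, y = a, z = abb: Starting with aabb and pumping the first 'a' (z = abb keeps the second 'a'), we get strings with i+1 a's followed by 2 b's for i = 0, 1, 2, ...; note bb is not produced because z always contributes one a.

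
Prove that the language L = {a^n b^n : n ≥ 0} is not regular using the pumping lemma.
Assume for contradiction that L is regular, and let p ≥ 1 be the pumping length given by the pumping lemma.
Choose s = a^p b^p. Then s ∈ L and |s| = 2p ≥ p.
By the pumping lemma, s = xyz for some x, y, z with |xy| ≤ p, |y| ≥ 1, and xy^i z ∈ L for every i ≥ 0.
Since |xy| ≤ p and the first p symbols of s are all a's, we must have y = a^k for some k with 1 ≤ k ≤ p.

Take i = 2: xy²z = a^(p + k) b^p.
This string has p + k a's but p b's, and p + k > p because k ≥ 1. So xy²z ∉ L.

This contradicts the pumping lemma, which requires xy^i z ∈ L for all i ≥ 0.
Hence L = {a^n b^n : n ≥ 0} is not regular. ∎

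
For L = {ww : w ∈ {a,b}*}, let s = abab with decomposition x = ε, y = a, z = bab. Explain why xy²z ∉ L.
xy²z = aabab ∉ L

Pumping with i = 2 replaces y = a by y² = aa:
- Original: s = xyz = abab; abab splits into halves ab · ab, which are equal, so it is in L (w = ab)
- Pumped: xy²z = ε · aa · bab = aabab
- aabab has odd length 5, so it cannot be written as ww and is not in L

The pumping lemma would require xy²z ∈ L, so this decomposition yields a contradiction.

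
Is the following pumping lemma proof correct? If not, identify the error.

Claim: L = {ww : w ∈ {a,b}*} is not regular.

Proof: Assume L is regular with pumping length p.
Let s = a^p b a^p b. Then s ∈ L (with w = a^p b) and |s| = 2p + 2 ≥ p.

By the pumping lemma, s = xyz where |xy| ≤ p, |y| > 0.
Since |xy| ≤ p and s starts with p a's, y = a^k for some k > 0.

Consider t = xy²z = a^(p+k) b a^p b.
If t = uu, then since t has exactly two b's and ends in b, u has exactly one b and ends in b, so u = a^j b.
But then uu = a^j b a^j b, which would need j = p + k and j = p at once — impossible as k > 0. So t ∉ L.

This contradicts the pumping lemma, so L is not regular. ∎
The proof is correct.

This proof is valid because:
1. s = a^p b a^p b is in L and is chosen in terms of p, so |s| ≥ p holds for every p
2. The decomposition analysis is correct: |xy| ≤ p forces y to lie inside the leading a's
3. The contradiction is valid: the argument shows a^(p+k) b a^p b cannot be split into two equal halves
4. The conclusion follows logically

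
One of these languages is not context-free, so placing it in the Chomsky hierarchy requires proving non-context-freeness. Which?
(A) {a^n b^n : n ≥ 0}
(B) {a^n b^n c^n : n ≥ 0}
(B) {a^n b^n c^n : n ≥ 0}

(B) {a^n b^n c^n : n ≥ 0} requires the CFL pumping lemma.

- {a^n b^n : n ≥ 0} is context-free (but not regular)
  • Can be shown non-regular with the regular pumping lemma
  • After pumping, the number of a's and b's become unequal

- {a^n b^n c^n : n ≥ 0} is NOT context-free
  • Requires the CFL pumping lemma to prove
  • Cannot maintain three equal counts simultaneously

The CFL pumping lemma is "stronger" in that it can prove non-membership
in the larger class of context-free languages.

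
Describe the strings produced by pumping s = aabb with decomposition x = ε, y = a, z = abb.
{xy^i z : i ≥ 0} = {a^(i+1) b^2 : i ≥ 0} = {abb, aabb, aaabb, ...}

With x = ε, y = a, z = abb: Starting with aabb and pumping the first 'a' (z = abb keeps the second 'a'), we get strings with i+1 a's followed by 2 b's for i = 0, 1, 2, ...; note bb is not produced because z always contributes one a.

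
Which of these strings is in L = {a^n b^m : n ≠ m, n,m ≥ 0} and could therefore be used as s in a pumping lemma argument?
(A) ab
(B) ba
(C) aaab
(C) aaab

The pumping lemma is applied to a string s that lies in L, so first check membership of each option:
- (A) ab = a^1 b^1 has n = m = 1, so it is not in L ✗
- (B) ba has an a after a b, so it is not of the form a^n b^m and is not in L ✗
- (C) aaab = a^3 b^1 with 3 ≠ 1, so it is in L ✓

Only (C) aaab is in L, so it is the only candidate that could play the role of s.
(In a complete proof one picks s in terms of the pumping length p so that |s| ≥ p is guaranteed; a fixed string like aaab illustrates the shape of such an s.)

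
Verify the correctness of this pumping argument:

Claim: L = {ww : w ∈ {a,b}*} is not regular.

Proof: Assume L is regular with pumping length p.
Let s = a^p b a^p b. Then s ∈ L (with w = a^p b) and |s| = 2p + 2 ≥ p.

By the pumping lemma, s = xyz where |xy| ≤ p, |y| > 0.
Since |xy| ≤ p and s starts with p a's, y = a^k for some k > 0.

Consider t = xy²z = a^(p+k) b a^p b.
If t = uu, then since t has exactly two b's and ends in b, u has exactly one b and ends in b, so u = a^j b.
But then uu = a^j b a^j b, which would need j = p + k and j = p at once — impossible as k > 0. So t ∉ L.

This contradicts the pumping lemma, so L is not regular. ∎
The proof is correct.

This proof is valid because:
1. s = a^p b a^p b is in L and is chosen in terms of p, so |s| ≥ p holds for every p
2. The decomposition analysis is correct: |xy| ≤ p forces y to lie inside the leading a's
3. The contradiction is valid: the argument shows a^(p+k) b a^p b cannot be split into two equal halves
4. The conclusion follows logically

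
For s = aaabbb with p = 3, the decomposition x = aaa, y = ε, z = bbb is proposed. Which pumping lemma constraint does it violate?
Violated: |y| > 0

The decomposition x = aaa, y = ε, z = bbb for s = aaabbb with p = 3
violates the constraint: |y| > 0

|y| = 0, but the pumping lemma requires |y| > 0 (y must be non-empty).

Pumping lemma constraints:
1. xyz = s (decomposition is valid)
2. |xy| ≤ p
3. |y| > 0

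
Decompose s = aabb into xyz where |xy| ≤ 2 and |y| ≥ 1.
x = '', y = 'a', z = 'abb'

For s = aabb and p = 2, one valid decomposition is:
- x = '' (length 0)
- y = 'a' (length 1)
- z = 'abb' (length 3)

Verification:
- xyz = '' + 'a' + 'abb' = aabb ✓
- |xy| = 1 ≤ 2 ✓
- |y| = 1 > 0 ✓

All pumping lemma constraints are satisfied.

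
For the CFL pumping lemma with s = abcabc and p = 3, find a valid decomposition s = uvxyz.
u='ab', v='c', x='a', y='b', z='c'

For s = abcabc with pumping length p = 3:

One valid decomposition:
- u = 'ab'
- v = 'c'
- x = 'a'
- y = 'b'
- z = 'c'

Verification:
- uvxyz = 'ab' + 'c' + 'a' + 'b' + 'c' = abcabc ✓
- |vxy| = |'cab'| = 3 ≤ 3 ✓
- |vy| = |'cb'| = 2 > 0 ✓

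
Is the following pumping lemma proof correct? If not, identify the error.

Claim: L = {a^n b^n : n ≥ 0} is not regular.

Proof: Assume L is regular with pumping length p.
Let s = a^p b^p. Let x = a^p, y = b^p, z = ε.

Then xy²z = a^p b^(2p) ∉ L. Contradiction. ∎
The proof is INCORRECT.

Error: The decomposition violates |xy| ≤ p.
With x = a^p and y = b^p, we have |xy| = 2p > p.
The pumping lemma requires |xy| ≤ p, so y must be within the first p characters.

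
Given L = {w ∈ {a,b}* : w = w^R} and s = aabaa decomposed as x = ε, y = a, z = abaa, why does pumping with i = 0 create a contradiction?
xy⁰z = abaa ∉ L

Pumping with i = 0 replaces y = a by y⁰ = ε:
- Original: s = xyz = aabaa; aabaa reversed is aabaa, the same string, so it is a palindrome and is in L
- Pumped: xy⁰z = ε · ε · abaa = abaa
- abaa reversed is aaba ≠ abaa, so it is not a palindrome and is not in L

The pumping lemma would require xy⁰z ∈ L, so this decomposition yields a contradiction.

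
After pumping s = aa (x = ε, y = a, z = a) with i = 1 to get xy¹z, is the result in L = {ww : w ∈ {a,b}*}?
Yes

xy¹z = ε · a · a = aa.
aa splits into halves a · a, which are equal, so it is in L (w = a).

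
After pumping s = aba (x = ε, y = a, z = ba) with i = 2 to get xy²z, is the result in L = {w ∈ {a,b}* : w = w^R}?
No

xy²z = ε · aa · ba = aaba.
aaba reversed is abaa ≠ aaba, so it is not a palindrome and is not in L.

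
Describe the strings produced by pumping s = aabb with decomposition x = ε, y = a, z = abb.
{xy^i z : i ≥ 0} = {a^(i+1) b^2 : i ≥ 0} = {abb, aabb, aaabb, ...}

With x = ε, y = a, z = abb: Starting with aabb and pumping the first 'a' (z = abb keeps the second 'a'), we get strings with i+1 a's followed by 2 b's for i = 0, 1, 2, ...; note bb is not produced because z always contributes one a.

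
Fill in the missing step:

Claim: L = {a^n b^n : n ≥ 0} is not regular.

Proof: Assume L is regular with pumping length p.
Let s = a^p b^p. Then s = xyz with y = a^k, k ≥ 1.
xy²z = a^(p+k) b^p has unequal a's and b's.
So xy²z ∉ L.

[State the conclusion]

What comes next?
This contradicts the pumping lemma for regular languages,
which guarantees xy^i z ∈ L for all i ≥ 0.

Since our assumption that L is regular leads to a contradiction,
we conclude that L = {a^n b^n : n ≥ 0} is NOT regular. ∎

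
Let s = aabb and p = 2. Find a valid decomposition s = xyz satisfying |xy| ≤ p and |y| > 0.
x = '', y = 'a', z = 'abb'

For s = aabb and p = 2, one valid decomposition is:
- x = '' (length 0)
- y = 'a' (length 1)
- z = 'abb' (length 3)

Verification:
- xyz = '' + 'a' + 'abb' = aabb ✓
- |xy| = 1 ≤ 2 ✓
- |y| = 1 > 0 ✓

All pumping lemma constraints are satisfied.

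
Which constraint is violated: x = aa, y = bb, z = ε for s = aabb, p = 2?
Violated: |xy| ≤ p

The decomposition x = aa, y = bb, z = ε for s = aabb with p = 2
violates the constraint: |xy| ≤ p

|xy| = |aabb| = 4 > 2 = p. The decomposition puts too many characters in xy.

Pumping lemma constraints:
1. xyz = s (decomposition is valid)
2. |xy| ≤ p
3. |y| > 0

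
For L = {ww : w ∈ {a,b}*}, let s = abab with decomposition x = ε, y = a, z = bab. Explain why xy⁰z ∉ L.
xy⁰z = bab ∉ L

Pumping with i = 0 replaces y = a by y⁰ = ε:
- Original: s = xyz = abab; abab splits into halves ab · ab, which are equal, so it is in L (w = ab)
- Pumped: xy⁰z = ε · ε · bab = bab
- bab has odd length 3, so it cannot be written as ww and is not in L

The pumping lemma would require xy⁰z ∈ L, so this decomposition yields a contradiction.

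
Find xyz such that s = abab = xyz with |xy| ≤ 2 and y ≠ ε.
x = 'a', y = 'b', z = 'ab'

For s = abab and p = 2, one valid decomposition is:
- x = 'a' (length 1)
- y = 'b' (length 1)
- z = 'ab' (length 2)

Verification:
- xyz = 'a' + 'b' + 'ab' = abab ✓
- |xy| = 2 ≤ 2 ✓
- |y| = 1 > 0 ✓

All pumping lemma constraints are satisfied.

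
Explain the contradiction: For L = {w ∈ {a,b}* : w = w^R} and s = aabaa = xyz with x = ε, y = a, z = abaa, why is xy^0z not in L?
xy⁰z = abaa ∉ L

Pumping with i = 0 replaces y = a by y⁰ = ε:
- Original: s = xyz = aabaa; aabaa reversed is aabaa, the same string, so it is a palindrome and is in L
- Pumped: xy⁰z = ε · ε · abaa = abaa
- abaa reversed is aaba ≠ abaa, so it is not a palindrome and is not in L

The pumping lemma would require xy⁰z ∈ L, so this decomposition yields a contradiction.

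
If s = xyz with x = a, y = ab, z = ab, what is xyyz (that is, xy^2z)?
aababab

Given x = 'a', y = 'ab', z = 'ab' and i = 2:

xy^2z = x + y·y·...·y (2 times) + z
       = 'a' + 'ab'^2 + 'ab'
       = 'a' + 'abab' + 'ab'
       = 'aababab'

The pumped string is 'aababab' with length 7.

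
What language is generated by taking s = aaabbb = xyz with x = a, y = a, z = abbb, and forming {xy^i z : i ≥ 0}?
{xy^i z : i ≥ 0} = {a^(2+i) b^3 : i ≥ 0} = {aabbb, aaabbb, aaaabbb, ...}

With x = a, y = a, z = abbb: Starting with aaabbb and pumping the second 'a', we get strings with 2+i a's followed by 3 b's for i = 0, 1, 2, ...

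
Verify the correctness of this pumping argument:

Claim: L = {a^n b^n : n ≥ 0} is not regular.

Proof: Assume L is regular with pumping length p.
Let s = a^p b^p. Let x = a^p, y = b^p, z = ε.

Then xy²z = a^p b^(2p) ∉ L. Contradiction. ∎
The proof is INCORRECT.

Error: The decomposition violates |xy| ≤ p.
With x = a^p and y = b^p, we have |xy| = 2p > p.
The pumping lemma requires |xy| ≤ p, so y must be within the first p characters.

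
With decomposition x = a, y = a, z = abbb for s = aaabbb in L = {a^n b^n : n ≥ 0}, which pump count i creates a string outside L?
i = 3

xy³z = a · aaa · abbb = aaaaabbb; aaaaabbb has 5 a's and 3 b's; 5 ≠ 3, so it is not in L.
(Other choices also work, e.g. i = 0, 2; only i = 1 is guaranteed to stay in L since xy¹z = s.)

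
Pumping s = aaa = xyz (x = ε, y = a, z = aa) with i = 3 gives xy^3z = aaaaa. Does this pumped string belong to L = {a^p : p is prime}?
Yes

xy³z = ε · aaa · aa = aaaaa.
aaaaa has length 5, which is prime, so it is in L.
(A single pumped string landing in L is not a contradiction by itself; a non-regularity proof needs some i for which xy^i z ∉ L, for every admissible decomposition.)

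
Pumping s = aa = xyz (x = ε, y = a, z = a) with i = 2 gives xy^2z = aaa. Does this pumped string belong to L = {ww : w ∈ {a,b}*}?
No

xy²z = ε · aa · a = aaa.
aaa has odd length 3, so it cannot be written as ww and is not in L.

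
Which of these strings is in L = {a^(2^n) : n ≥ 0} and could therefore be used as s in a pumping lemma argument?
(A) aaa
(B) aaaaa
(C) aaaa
(C) aaaa

The pumping lemma is applied to a string s that lies in L, so first check membership of each option:
- (A) aaa has length 3, strictly between 2^1 = 2 and 2^2 = 4, so it is not in L ✗
- (B) aaaaa has length 5, strictly between 2^2 = 4 and 2^3 = 8, so it is not in L ✗
- (C) aaaa has length 4 = 2^2, so it is in L ✓

Only (C) aaaa is in L, so it is the only candidate that could play the role of s.
(In a complete proof one picks s in terms of the pumping length p so that |s| ≥ p is guaranteed; a fixed string like aaaa illustrates the shape of such an s.)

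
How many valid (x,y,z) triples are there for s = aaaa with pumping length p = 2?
3

For s = 'aaaa' with pumping length p = 2:

Constraints: |xy| ≤ 2, |y| > 0

Valid decompositions (|xy| ≤ p, |y| ≥ 1):
  • x='', y='a', z='aaa'
  • x='a', y='a', z='aa'
  • x='', y='aa', z='aa'

Total count: 3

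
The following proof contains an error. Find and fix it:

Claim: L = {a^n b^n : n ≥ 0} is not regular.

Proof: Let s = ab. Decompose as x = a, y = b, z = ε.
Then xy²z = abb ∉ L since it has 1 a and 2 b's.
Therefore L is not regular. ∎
Error: The string s = ab might be shorter than the pumping length p.

Correction: Choose s = a^p b^p to ensure |s| ≥ p. Also, the decomposition is wrong: with |xy| ≤ p, y cannot include b's when s starts with p a's.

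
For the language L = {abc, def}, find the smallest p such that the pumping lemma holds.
p = 4

For a finite language L, the pumping lemma holds vacuously if p > max|s| for s ∈ L.

The longest string in L = {abc, def} has length 3.
If p = 4, then no string s ∈ L has |s| ≥ p, so the condition is vacuously true.

The minimum pumping length is p = 4.

Why no smaller p works: for any p ≤ 3, the longest string s ∈ L has |s| = 3 ≥ p, so it would
have to be pumpable; but pumping up (i = 2, 3, ...) produces ever longer strings, which cannot all lie in the
finite language L. So the pumping property fails for every p ≤ 3.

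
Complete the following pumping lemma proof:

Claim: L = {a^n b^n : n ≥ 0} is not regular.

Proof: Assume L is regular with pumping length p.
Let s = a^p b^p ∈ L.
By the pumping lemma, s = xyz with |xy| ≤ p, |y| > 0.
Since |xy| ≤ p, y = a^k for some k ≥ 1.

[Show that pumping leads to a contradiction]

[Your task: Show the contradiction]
Consider xy²z = a^(p+k) b^p.

Since k ≥ 1, we have p + k > p.
So xy²z has more a's than b's: (p+k) a's vs p b's.
This means xy²z ∉ L because a^n b^n requires equal counts.

This contradicts the pumping lemma which states xy²z ∈ L.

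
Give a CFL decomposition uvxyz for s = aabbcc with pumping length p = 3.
u='aa', v='b', x='b', y='c', z='c'

For s = aabbcc with pumping length p = 3:

One valid decomposition:
- u = 'aa'
- v = 'b'
- x = 'b'
- y = 'c'
- z = 'c'

Verification:
- uvxyz = 'aa' + 'b' + 'b' + 'c' + 'c' = aabbcc ✓
- |vxy| = |'bbc'| = 3 ≤ 3 ✓
- |vy| = |'bc'| = 2 > 0 ✓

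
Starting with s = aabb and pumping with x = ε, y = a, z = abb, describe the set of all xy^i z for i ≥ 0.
{xy^i z : i ≥ 0} = {a^(i+1) b^2 : i ≥ 0} = {abb, aabb, aaabb, ...}

With x = ε, y = a, z = abb: Starting with aabb and pumping the first 'a' (z = abb keeps the second 'a'), we get strings with i+1 a's followed by 2 b's for i = 0, 1, 2, ...; note bb is not produced because z always contributes one a.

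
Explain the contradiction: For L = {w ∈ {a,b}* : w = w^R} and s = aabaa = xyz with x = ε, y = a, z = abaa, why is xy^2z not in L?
xy²z = aaabaa ∉ L

Pumping with i = 2 replaces y = a by y² = aa:
- Original: s = xyz = aabaa; aabaa reversed is aabaa, the same string, so it is a palindrome and is in L
- Pumped: xy²z = ε · aa · abaa = aaabaa
- aaabaa reversed is aabaaa ≠ aaabaa, so it is not a palindrome and is not in L

The pumping lemma would require xy²z ∈ L, so this decomposition yields a contradiction.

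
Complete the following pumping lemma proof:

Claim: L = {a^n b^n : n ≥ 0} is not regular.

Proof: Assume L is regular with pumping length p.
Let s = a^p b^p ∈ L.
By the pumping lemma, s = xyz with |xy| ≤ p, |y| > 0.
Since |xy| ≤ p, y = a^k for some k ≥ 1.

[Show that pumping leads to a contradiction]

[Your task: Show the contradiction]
Consider xy²z = a^(p+k) b^p.

Since k ≥ 1, we have p + k > p.
So xy²z has more a's than b's: (p+k) a's vs p b's.
This means xy²z ∉ L because a^n b^n requires equal counts.

This contradicts the pumping lemma which states xy²z ∈ L.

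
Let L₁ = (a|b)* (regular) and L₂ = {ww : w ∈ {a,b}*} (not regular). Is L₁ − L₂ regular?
No — L₁ − L₂ is not regular.

L₁ − L₂ is the complement of {ww} within {a,b}*. If it were regular, its complement {ww} would be regular as well (regular languages are closed under complement) — contradiction. So L₁ − L₂ is not regular.

Note that the bare facts "L₁ regular, L₂ non-regular" do not settle the question by themselves: the closure of regular languages under ∪, ∩, complement and difference applies only when BOTH operands are regular. With a non-regular operand the result can come out regular or non-regular depending on the specific languages, so one has to work out L₁ − L₂ for this particular pair, as above.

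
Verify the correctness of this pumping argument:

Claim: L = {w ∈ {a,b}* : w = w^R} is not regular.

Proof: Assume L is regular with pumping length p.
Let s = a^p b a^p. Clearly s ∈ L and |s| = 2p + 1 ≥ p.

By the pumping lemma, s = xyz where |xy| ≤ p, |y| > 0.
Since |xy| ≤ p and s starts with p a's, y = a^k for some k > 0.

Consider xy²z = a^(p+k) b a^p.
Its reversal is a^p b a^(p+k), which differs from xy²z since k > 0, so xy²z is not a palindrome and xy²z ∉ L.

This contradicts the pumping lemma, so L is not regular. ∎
The proof is correct.

This proof is valid because:
1. s = a^p b a^p is in L and is chosen in terms of p, so |s| ≥ p holds for every p
2. The decomposition analysis is correct: |xy| ≤ p forces y to lie inside the leading a's
3. The contradiction is valid: a^(p+k) b a^p has more a's before the b than after it, so it is not a palindrome
4. The conclusion follows logically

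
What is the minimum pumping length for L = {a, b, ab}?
p = 3

For a finite language L, the pumping lemma holds vacuously if p > max|s| for s ∈ L.

The longest string in L = {a, b, ab} has length 2.
If p = 3, then no string s ∈ L has |s| ≥ p, so the condition is vacuously true.

The minimum pumping length is p = 3.

Why no smaller p works: for any p ≤ 2, the longest string s ∈ L has |s| = 2 ≥ p, so it would
have to be pumpable; but pumping up (i = 2, 3, ...) produces ever longer strings, which cannot all lie in the
finite language L. So the pumping property fails for every p ≤ 2.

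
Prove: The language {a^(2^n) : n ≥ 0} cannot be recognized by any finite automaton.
Assume for contradiction that L is regular, and let p ≥ 1 be the pumping length given by the pumping lemma.
Choose s = a^(2^p). Then s ∈ L and |s| = 2^p ≥ p.
By the pumping lemma, s = xyz for some x, y, z with |xy| ≤ p, |y| ≥ 1, and xy^i z ∈ L for every i ≥ 0.
Here y = a^k for some k with 1 ≤ k ≤ |xy| ≤ p, and p < 2^p.

Take i = 2: |xy²z| = 2^p + k.
Now 2^p < 2^p + k ≤ 2^p + p < 2^p + 2^p = 2^(p+1).
So |xy²z| lies strictly between the consecutive powers of two 2^p and 2^(p+1), hence is not a power of 2, and xy²z ∉ L.

This contradicts the pumping lemma, which requires xy^i z ∈ L for all i ≥ 0.
Hence L = {a^(2^n) : n ≥ 0} is not regular. ∎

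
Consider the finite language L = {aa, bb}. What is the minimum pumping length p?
p = 3

For a finite language L, the pumping lemma holds vacuously if p > max|s| for s ∈ L.

The longest string in L = {aa, bb} has length 2.
If p = 3, then no string s ∈ L has |s| ≥ p, so the condition is vacuously true.

The minimum pumping length is p = 3.

Why no smaller p works: for any p ≤ 2, the longest string s ∈ L has |s| = 2 ≥ p, so it would
have to be pumpable; but pumping up (i = 2, 3, ...) produces ever longer strings, which cannot all lie in the
finite language L. So the pumping property fails for every p ≤ 2.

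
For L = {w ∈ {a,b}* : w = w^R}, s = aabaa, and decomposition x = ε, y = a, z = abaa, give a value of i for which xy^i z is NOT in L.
i = 2

xy²z = ε · aa · abaa = aaabaa; aaabaa reversed is aabaaa ≠ aaabaa, so it is not a palindrome and is not in L.
(Other choices also work, e.g. i = 0, 3; only i = 1 is guaranteed to stay in L since xy¹z = s.)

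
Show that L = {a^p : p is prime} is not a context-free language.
Assume for contradiction that L is context-free, and let p ≥ 1 be the pumping length given by the pumping lemma for CFLs.
Choose a prime q with q ≥ p and let s = a^q. Then s ∈ L and |s| = q ≥ p.
By the CFL pumping lemma, s = uvxyz for some u, v, x, y, z with |vxy| ≤ p, |vy| ≥ 1, and uv^i xy^i z ∈ L for every i ≥ 0.
All symbols are a's, so only lengths matter: let k = |vy|, with 1 ≤ k ≤ p. Then |uv^i xy^i z| = q + (i − 1)k.

Take i = q + 1: the length is q + qk = q(k + 1).
Both factors satisfy q ≥ 2 and k + 1 ≥ 2, so q(k + 1) is composite and uv^(q+1) xy^(q+1) z ∉ L.

This contradicts the CFL pumping lemma, which requires uv^i xy^i z ∈ L for all i ≥ 0.
Hence L = {a^p : p is prime} is not context-free. ∎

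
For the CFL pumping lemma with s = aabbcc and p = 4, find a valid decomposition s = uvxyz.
u='a', v='a', x='bb', y='c', z='c'

For s = aabbcc with pumping length p = 4:

One valid decomposition:
- u = 'a'
- v = 'a'
- x = 'bb'
- y = 'c'
- z = 'c'

Verification:
- uvxyz = 'a' + 'a' + 'bb' + 'c' + 'c' = aabbcc ✓
- |vxy| = |'abbc'| = 4 ≤ 4 ✓
- |vy| = |'ac'| = 2 > 0 ✓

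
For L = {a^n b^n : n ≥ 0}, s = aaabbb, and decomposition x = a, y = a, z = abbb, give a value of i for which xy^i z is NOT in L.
i = 3

xy³z = a · aaa · abbb = aaaaabbb; aaaaabbb has 5 a's and 3 b's; 5 ≠ 3, so it is not in L.
(Other choices also work, e.g. i = 0, 2; only i = 1 is guaranteed to stay in L since xy¹z = s.)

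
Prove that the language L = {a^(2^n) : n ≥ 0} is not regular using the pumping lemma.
Assume for contradiction that L is regular, and let p ≥ 1 be the pumping length given by the pumping lemma.
Choose s = a^(2^p). Then s ∈ L and |s| = 2^p ≥ p.
By the pumping lemma, s = xyz for some x, y, z with |xy| ≤ p, |y| ≥ 1, and xy^i z ∈ L for every i ≥ 0.
Here y = a^k for some k with 1 ≤ k ≤ |xy| ≤ p, and p < 2^p.

Take i = 2: |xy²z| = 2^p + k.
Now 2^p < 2^p + k ≤ 2^p + p < 2^p + 2^p = 2^(p+1).
So |xy²z| lies strictly between the consecutive powers of two 2^p and 2^(p+1), hence is not a power of 2, and xy²z ∉ L.

This contradicts the pumping lemma, which requires xy^i z ∈ L for all i ≥ 0.
Hence L = {a^(2^n) : n ≥ 0} is not regular. ∎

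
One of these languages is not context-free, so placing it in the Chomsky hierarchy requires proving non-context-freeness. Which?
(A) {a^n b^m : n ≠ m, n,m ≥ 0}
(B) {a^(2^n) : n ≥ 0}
(B) {a^(2^n) : n ≥ 0}

(B) {a^(2^n) : n ≥ 0} requires the CFL pumping lemma.

- {a^n b^m : n ≠ m, n,m ≥ 0} is context-free (but not regular)
  • Can be shown non-regular with the regular pumping lemma
  • After pumping a's, we can make n = m

- {a^(2^n) : n ≥ 0} is NOT context-free
  • Requires the CFL pumping lemma to prove
  • Gaps between powers of 2 grow exponentially

The CFL pumping lemma is "stronger" in that it can prove non-membership
in the larger class of context-free languages.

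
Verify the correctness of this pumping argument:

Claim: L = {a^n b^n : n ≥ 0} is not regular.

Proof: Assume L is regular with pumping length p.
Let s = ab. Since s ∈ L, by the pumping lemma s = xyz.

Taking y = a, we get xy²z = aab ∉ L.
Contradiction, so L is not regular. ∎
The proof is INCORRECT.

Error: The string s = ab may be shorter than p.
The pumping lemma only applies to strings with |s| ≥ p, and p is not under our control.
We must choose s in terms of p, e.g. s = a^p b^p, to ensure |s| ≥ p.
(The proof also fixes one particular y; a valid argument must handle every decomposition with |xy| ≤ p and |y| ≥ 1 — for s = a^p b^p this forces y = a^k, and then xy²z = a^(p+k) b^p ∉ L.)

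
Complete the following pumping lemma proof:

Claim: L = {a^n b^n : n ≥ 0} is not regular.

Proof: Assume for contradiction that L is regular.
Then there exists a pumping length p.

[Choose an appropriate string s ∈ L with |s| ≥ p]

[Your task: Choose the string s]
s = a^p b^p

This string is in L (has equal a's and b's) and has length 2p ≥ p.
Any decomposition xyz with |xy| ≤ p means y consists only of a's,
so pumping will unbalance the counts.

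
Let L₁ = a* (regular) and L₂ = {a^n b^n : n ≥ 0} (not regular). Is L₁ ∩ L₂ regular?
Yes — L₁ ∩ L₂ is regular.

A string of a* contains no b's, and the only string of {a^n b^n} with no b's is ε (n = 0). So L₁ ∩ L₂ = {ε}, a finite language, which is regular.

Note that the bare facts "L₁ regular, L₂ non-regular" do not settle the question by themselves: the closure of regular languages under ∪, ∩, complement and difference applies only when BOTH operands are regular. With a non-regular operand the result can come out regular or non-regular depending on the specific languages, so one has to work out L₁ ∩ L₂ for this particular pair, as above.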